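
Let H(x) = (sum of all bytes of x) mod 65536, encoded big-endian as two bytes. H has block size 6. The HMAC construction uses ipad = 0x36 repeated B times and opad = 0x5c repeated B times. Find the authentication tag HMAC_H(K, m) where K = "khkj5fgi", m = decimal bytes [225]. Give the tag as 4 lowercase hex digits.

Key "khkj5fgi" = 6b 68 6b 6a 35 66 67 69 is 8 bytes > B = 6, so hash it first: H(key) = 03 13, then zero-pad to 6 bytes: K' = 03 13 00 00 00 00.
K' ⊕ ipad = 35 25 36 36 36 36.  K' ⊕ opad = 5f 4f 5c 5c 5c 5c.
Inner input = (K'⊕ipad) ∥ m = 35 25 36 36 36 36 ∥ e1.
Inner hash: sum = 53+37+54+54+54+54+225 = 531 → 02 13.
Outer input = (K'⊕opad) ∥ inner = 5f 4f 5c 5c 5c 5c ∥ 02 13.
Outer hash (tag): sum = 95+79+92+92+92+92+2+19 = 563 → 02 33.

0233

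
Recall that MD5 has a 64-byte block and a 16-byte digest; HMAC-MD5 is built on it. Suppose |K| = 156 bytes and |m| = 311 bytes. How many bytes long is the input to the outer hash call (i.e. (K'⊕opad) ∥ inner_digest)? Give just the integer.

Key is 156 > 64 bytes, so it is hashed to 16 bytes then zero-padded to 64: |K'| = 64.
Outer input = (K'⊕opad) ∥ H(inner) → 64 + 16 = 80 bytes.

80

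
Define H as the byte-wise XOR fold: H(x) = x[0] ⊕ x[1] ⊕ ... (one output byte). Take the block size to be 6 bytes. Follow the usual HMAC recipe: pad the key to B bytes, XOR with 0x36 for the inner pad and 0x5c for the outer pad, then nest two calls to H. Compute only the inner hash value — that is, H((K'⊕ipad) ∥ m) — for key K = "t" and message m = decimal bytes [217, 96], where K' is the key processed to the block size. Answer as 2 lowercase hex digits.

cd

Key "t" = 74 is 1 byte ≤ B = 6; zero-pad to 6 bytes: K' = 74 00 00 00 00 00.
K' ⊕ ipad = 42 36 36 36 36 36.
Inner input = 42 36 36 36 36 36 ∥ d9 60.
Inner hash: XOR 42⊕36⊕36⊕36⊕36⊕36⊕d9⊕60 = cd.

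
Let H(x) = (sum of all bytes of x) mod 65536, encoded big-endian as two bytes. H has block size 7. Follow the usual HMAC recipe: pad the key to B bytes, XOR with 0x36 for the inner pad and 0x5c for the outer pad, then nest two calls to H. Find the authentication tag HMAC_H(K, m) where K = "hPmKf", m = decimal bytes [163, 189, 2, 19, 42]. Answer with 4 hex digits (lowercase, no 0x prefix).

0274

Key "hPmKf" = 68 50 6d 4b 66 is 5 bytes ≤ B = 7; zero-pad to 7 bytes: K' = 68 50 6d 4b 66 00 00.
K' ⊕ ipad = 5e 66 5b 7d 50 36 36.  K' ⊕ opad = 34 0c 31 17 3a 5c 5c.
Inner input = (K'⊕ipad) ∥ m = 5e 66 5b 7d 50 36 36 ∥ a3 bd 02 13 2a.
Inner hash: sum = 94+102+91+125+80+54+54+163+189+2+19+42 = 1015 → 03 f7.
Outer input = (K'⊕opad) ∥ inner = 34 0c 31 17 3a 5c 5c ∥ 03 f7.
Outer hash (tag): sum = 52+12+49+23+58+92+92+3+247 = 628 → 02 74.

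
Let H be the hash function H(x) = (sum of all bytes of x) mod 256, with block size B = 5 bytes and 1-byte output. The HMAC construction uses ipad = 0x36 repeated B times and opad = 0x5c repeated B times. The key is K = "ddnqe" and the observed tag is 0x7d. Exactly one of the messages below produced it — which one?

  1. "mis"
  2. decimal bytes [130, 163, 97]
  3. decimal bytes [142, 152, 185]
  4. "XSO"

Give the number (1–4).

Key "ddnqe" = 64 64 6e 71 65 is exactly B = 5 bytes: K' = 64 64 6e 71 65.
K' ⊕ ipad = 52 52 58 47 53; K' ⊕ opad = 38 38 32 2d 39.
m1: inner = H(52 52 58 47 53 6d 69 73) = df; tag = H(38 38 32 2d 39 df) = e7
m2: inner = H(52 52 58 47 53 82 a3 61) = 1c; tag = H(38 38 32 2d 39 1c) = 24
m3: inner = H(52 52 58 47 53 8e 98 b9) = 75; tag = H(38 38 32 2d 39 75) = 7d ← matches
m4: inner = H(52 52 58 47 53 58 53 4f) = 90; tag = H(38 38 32 2d 39 90) = 98

3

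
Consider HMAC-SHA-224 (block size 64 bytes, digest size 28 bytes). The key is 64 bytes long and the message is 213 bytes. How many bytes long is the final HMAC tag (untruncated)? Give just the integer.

The tag is one SHA-224 digest: 28 bytes.

28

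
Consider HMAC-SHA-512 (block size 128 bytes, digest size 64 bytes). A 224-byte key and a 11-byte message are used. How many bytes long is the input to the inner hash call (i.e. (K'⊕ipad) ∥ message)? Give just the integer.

Key is 224 > 128 bytes, so it is hashed to 64 bytes then zero-padded to 128: |K'| = 128.
Inner input = (K'⊕ipad) ∥ m → 128 + 11 = 139 bytes.

139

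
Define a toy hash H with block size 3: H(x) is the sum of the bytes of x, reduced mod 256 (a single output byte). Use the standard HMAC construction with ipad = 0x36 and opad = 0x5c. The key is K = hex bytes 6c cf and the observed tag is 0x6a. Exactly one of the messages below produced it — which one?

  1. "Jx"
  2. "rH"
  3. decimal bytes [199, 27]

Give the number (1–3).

1

Key hex bytes 6c cf is 2 bytes ≤ B = 3; zero-pad to 3 bytes: K' = 6c cf 00.
K' ⊕ ipad = 5a f9 36; K' ⊕ opad = 30 93 5c.
m1: inner = H(5a f9 36 4a 78) = 4b; tag = H(30 93 5c 4b) = 6a ← matches
m2: inner = H(5a f9 36 72 48) = 43; tag = H(30 93 5c 43) = 62
m3: inner = H(5a f9 36 c7 1b) = 6b; tag = H(30 93 5c 6b) = 8a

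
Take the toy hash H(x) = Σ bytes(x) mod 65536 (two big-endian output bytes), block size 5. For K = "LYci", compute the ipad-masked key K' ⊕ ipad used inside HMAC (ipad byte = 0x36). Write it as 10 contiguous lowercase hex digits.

Key "LYci" = 4c 59 63 69 is 4 bytes ≤ B = 5; zero-pad to 5 bytes: K' = 4c 59 63 69 00.
XOR each byte with 0x36: 4c⊕36=7a, 59⊕36=6f, 63⊕36=55, 69⊕36=5f, 00⊕36=36.

7a6f555f36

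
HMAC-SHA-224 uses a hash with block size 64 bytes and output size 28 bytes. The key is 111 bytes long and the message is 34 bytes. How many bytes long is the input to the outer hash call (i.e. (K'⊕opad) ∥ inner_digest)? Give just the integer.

Key is 111 > 64 bytes, so it is hashed to 28 bytes then zero-padded to 64: |K'| = 64.
Outer input = (K'⊕opad) ∥ H(inner) → 64 + 28 = 92 bytes.

92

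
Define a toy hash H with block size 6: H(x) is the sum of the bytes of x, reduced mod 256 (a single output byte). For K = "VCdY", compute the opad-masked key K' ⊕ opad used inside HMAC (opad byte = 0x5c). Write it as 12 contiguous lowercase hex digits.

0a1f38055c5c

Key "VCdY" = 56 43 64 59 is 4 bytes ≤ B = 6; zero-pad to 6 bytes: K' = 56 43 64 59 00 00.
XOR each byte with 0x5c: 56⊕5c=0a, 43⊕5c=1f, 64⊕5c=38, 59⊕5c=05, 00⊕5c=5c, 00⊕5c=5c.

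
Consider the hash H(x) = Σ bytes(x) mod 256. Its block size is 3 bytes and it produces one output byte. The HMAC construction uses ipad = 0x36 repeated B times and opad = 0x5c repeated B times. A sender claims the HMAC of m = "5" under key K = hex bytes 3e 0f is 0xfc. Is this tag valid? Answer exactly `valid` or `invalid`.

Key hex bytes 3e 0f is 2 bytes ≤ B = 3; zero-pad to 3 bytes: K' = 3e 0f 00.
K' ⊕ ipad = 08 39 36; K' ⊕ opad = 62 53 5c.
Inner hash: sum = 8+57+54+53 = 172 → ac.
Outer hash (recomputed tag): sum = 98+83+92+172 = 445; mod 256 = 189 → bd.
Recomputed tag = bd; claimed = fc → mismatch.

invalid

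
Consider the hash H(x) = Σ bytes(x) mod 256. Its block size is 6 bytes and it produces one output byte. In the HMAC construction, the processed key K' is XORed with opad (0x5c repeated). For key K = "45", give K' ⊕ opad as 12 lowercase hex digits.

68695c5c5c5c

Key "45" = 34 35 is 2 bytes ≤ B = 6; zero-pad to 6 bytes: K' = 34 35 00 00 00 00.
XOR each byte with 0x5c: 34⊕5c=68, 35⊕5c=69, 00⊕5c=5c, 00⊕5c=5c, 00⊕5c=5c, 00⊕5c=5c.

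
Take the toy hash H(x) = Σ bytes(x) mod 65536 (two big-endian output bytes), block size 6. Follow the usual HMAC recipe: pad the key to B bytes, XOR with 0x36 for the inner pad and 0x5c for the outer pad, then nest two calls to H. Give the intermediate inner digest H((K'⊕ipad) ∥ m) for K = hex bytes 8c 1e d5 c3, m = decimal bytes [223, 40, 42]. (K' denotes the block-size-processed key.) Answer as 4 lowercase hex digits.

0457

Key hex bytes 8c 1e d5 c3 is 4 bytes ≤ B = 6; zero-pad to 6 bytes: K' = 8c 1e d5 c3 00 00.
K' ⊕ ipad = ba 28 e3 f5 36 36.
Inner input = ba 28 e3 f5 36 36 ∥ df 28 2a.
Inner hash: sum = 186+40+227+245+54+54+223+40+42 = 1111 → 04 57.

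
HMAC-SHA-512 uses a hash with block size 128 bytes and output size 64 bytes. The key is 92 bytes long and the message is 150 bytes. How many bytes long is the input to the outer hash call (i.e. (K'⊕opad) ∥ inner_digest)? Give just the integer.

192

Key is 92 ≤ 128 bytes, zero-padded: |K'| = 128.
Outer input = (K'⊕opad) ∥ H(inner) → 128 + 64 = 192 bytes.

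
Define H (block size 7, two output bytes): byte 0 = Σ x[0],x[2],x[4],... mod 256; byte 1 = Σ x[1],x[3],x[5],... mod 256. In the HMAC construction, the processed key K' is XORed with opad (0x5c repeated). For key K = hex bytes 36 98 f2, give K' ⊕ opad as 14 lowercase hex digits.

6ac4ae5c5c5c5c

Key hex bytes 36 98 f2 is 3 bytes ≤ B = 7; zero-pad to 7 bytes: K' = 36 98 f2 00 00 00 00.
XOR each byte with 0x5c: 36⊕5c=6a, 98⊕5c=c4, f2⊕5c=ae, 00⊕5c=5c, 00⊕5c=5c, 00⊕5c=5c, 00⊕5c=5c.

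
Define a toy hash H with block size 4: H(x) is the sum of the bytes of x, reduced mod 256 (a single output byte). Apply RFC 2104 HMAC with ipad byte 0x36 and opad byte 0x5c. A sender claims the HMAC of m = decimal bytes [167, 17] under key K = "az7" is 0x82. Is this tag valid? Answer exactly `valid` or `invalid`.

invalid

Key "az7" = 61 7a 37 is 3 bytes ≤ B = 4; zero-pad to 4 bytes: K' = 61 7a 37 00.
K' ⊕ ipad = 57 4c 01 36; K' ⊕ opad = 3d 26 6b 5c.
Inner hash: sum = 87+76+1+54+167+17 = 402; mod 256 = 146 → 92.
Outer hash (recomputed tag): sum = 61+38+107+92+146 = 444; mod 256 = 188 → bc.
Recomputed tag = bc; claimed = 82 → mismatch.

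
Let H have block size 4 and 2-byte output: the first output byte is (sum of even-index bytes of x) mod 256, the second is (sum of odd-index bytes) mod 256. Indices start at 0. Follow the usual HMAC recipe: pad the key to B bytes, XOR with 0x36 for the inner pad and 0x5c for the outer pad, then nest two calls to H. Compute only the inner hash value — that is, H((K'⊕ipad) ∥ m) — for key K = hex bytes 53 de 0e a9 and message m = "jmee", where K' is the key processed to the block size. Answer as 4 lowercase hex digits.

6c59

Key hex bytes 53 de 0e a9 is exactly B = 4 bytes: K' = 53 de 0e a9.
K' ⊕ ipad = 65 e8 38 9f.
Inner input = 65 e8 38 9f ∥ 6a 6d 65 65.
Inner hash: even-index sum = 364 mod 256 = 108; odd-index sum = 601 mod 256 = 89 → 6c 59.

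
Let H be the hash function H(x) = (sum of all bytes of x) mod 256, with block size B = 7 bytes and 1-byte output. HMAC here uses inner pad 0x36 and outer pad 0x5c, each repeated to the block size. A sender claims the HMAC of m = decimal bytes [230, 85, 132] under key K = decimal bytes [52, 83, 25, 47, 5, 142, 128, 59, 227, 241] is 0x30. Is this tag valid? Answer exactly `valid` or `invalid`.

invalid

Key decimal bytes [52, 83, 25, 47, 5, 142, 128, 59, 227, 241] = 34 53 19 2f 05 8e 80 3b e3 f1 is 10 bytes > B = 7, so hash it first: H(key) = f1, then zero-pad to 7 bytes: K' = f1 00 00 00 00 00 00.
K' ⊕ ipad = c7 36 36 36 36 36 36; K' ⊕ opad = ad 5c 5c 5c 5c 5c 5c.
Inner hash: sum = 199+54+54+54+54+54+54+230+85+132 = 970; mod 256 = 202 → ca.
Outer hash (recomputed tag): sum = 173+92+92+92+92+92+92+202 = 927; mod 256 = 159 → 9f.
Recomputed tag = 9f; claimed = 30 → mismatch.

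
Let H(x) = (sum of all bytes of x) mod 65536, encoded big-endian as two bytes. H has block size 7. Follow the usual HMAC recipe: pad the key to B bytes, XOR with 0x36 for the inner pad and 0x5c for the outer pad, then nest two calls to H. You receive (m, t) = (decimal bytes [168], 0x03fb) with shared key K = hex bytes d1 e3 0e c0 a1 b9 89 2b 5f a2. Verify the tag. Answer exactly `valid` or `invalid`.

Key hex bytes d1 e3 0e c0 a1 b9 89 2b 5f a2 is 10 bytes > B = 7, so hash it first: H(key) = 05 91, then zero-pad to 7 bytes: K' = 05 91 00 00 00 00 00.
K' ⊕ ipad = 33 a7 36 36 36 36 36; K' ⊕ opad = 59 cd 5c 5c 5c 5c 5c.
Inner hash: sum = 51+167+54+54+54+54+54+168 = 656 → 02 90.
Outer hash (recomputed tag): sum = 89+205+92+92+92+92+92+2+144 = 900 → 03 84.
Recomputed tag = 0384; claimed = 03fb → mismatch.

invalid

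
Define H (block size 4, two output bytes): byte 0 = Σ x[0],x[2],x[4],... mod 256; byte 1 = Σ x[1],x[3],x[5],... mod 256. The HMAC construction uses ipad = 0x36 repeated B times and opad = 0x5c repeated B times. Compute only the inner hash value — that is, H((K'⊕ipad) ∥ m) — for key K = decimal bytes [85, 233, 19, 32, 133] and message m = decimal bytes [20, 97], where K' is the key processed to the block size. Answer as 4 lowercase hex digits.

25d6

Key decimal bytes [85, 233, 19, 32, 133] = 55 e9 13 20 85 is 5 bytes > B = 4, so hash it first: H(key) = ed 09, then zero-pad to 4 bytes: K' = ed 09 00 00.
K' ⊕ ipad = db 3f 36 36.
Inner input = db 3f 36 36 ∥ 14 61.
Inner hash: even-index sum = 293 mod 256 = 37; odd-index sum = 214 mod 256 = 214 → 25 d6.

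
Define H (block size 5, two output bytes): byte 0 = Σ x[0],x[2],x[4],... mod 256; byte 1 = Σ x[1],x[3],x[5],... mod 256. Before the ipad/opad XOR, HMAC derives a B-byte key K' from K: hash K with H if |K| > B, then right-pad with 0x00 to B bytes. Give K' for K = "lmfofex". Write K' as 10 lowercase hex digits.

b041000000

|K| = 7 > B = 5, so first hash the key.
H(K): even-index sum = 432 mod 256 = 176; odd-index sum = 321 mod 256 = 65 → b0 41.
Zero-pad H(K) = b0 41 to 5 bytes: K' = b0 41 00 00 00.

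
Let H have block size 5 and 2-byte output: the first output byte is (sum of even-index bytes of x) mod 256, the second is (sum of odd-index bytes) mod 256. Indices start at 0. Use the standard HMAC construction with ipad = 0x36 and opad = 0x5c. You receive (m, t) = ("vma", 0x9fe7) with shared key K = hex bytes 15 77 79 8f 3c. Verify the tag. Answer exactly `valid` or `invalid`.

Key hex bytes 15 77 79 8f 3c is exactly B = 5 bytes: K' = 15 77 79 8f 3c.
K' ⊕ ipad = 23 41 4f b9 0a; K' ⊕ opad = 49 2b 25 d3 60.
Inner hash: even-index sum = 233 mod 256 = 233; odd-index sum = 465 mod 256 = 209 → e9 d1.
Outer hash (recomputed tag): even-index sum = 415 mod 256 = 159; odd-index sum = 487 mod 256 = 231 → 9f e7.
Recomputed tag = 9fe7; claimed = 9fe7 → match.

valid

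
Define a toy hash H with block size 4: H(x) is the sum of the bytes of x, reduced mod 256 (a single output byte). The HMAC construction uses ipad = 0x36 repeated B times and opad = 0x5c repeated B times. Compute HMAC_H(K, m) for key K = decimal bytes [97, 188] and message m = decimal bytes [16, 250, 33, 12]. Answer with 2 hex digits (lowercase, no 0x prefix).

Key decimal bytes [97, 188] = 61 bc is 2 bytes ≤ B = 4; zero-pad to 4 bytes: K' = 61 bc 00 00.
K' ⊕ ipad = 57 8a 36 36.  K' ⊕ opad = 3d e0 5c 5c.
Inner input = (K'⊕ipad) ∥ m = 57 8a 36 36 ∥ 10 fa 21 0c.
Inner hash: sum = 87+138+54+54+16+250+33+12 = 644; mod 256 = 132 → 84.
Outer input = (K'⊕opad) ∥ inner = 3d e0 5c 5c ∥ 84.
Outer hash (tag): sum = 61+224+92+92+132 = 601; mod 256 = 89 → 59.

59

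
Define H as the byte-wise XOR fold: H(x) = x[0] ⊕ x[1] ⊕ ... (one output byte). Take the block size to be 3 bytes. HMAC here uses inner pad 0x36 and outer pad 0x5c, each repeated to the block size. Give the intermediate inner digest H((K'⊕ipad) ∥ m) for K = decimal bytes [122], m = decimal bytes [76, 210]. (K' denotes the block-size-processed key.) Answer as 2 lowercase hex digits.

Key decimal bytes [122] = 7a is 1 byte ≤ B = 3; zero-pad to 3 bytes: K' = 7a 00 00.
K' ⊕ ipad = 4c 36 36.
Inner input = 4c 36 36 ∥ 4c d2.
Inner hash: XOR 4c⊕36⊕36⊕4c⊕d2 = d2.

d2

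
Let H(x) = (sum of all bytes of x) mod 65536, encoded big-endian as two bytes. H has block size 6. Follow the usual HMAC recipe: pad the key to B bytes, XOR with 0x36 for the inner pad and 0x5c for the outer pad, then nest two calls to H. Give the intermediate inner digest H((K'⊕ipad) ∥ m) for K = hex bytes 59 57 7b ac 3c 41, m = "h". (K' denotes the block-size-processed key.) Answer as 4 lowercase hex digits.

Key hex bytes 59 57 7b ac 3c 41 is exactly B = 6 bytes: K' = 59 57 7b ac 3c 41.
K' ⊕ ipad = 6f 61 4d 9a 0a 77.
Inner input = 6f 61 4d 9a 0a 77 ∥ 68.
Inner hash: sum = 111+97+77+154+10+119+104 = 672 → 02 a0.

02a0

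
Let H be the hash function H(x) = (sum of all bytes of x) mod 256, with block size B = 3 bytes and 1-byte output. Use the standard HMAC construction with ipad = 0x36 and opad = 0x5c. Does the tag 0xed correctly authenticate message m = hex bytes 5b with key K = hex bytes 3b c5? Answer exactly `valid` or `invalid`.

valid

Key hex bytes 3b c5 is 2 bytes ≤ B = 3; zero-pad to 3 bytes: K' = 3b c5 00.
K' ⊕ ipad = 0d f3 36; K' ⊕ opad = 67 99 5c.
Inner hash: sum = 13+243+54+91 = 401; mod 256 = 145 → 91.
Outer hash (recomputed tag): sum = 103+153+92+145 = 493; mod 256 = 237 → ed.
Recomputed tag = ed; claimed = ed → match.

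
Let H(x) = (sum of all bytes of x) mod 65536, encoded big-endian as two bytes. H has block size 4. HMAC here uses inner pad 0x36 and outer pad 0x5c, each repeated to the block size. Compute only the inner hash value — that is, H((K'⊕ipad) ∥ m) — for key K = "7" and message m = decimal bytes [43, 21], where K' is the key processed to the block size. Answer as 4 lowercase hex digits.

00e3

Key "7" = 37 is 1 byte ≤ B = 4; zero-pad to 4 bytes: K' = 37 00 00 00.
K' ⊕ ipad = 01 36 36 36.
Inner input = 01 36 36 36 ∥ 2b 15.
Inner hash: sum = 1+54+54+54+43+21 = 227 → 00 e3.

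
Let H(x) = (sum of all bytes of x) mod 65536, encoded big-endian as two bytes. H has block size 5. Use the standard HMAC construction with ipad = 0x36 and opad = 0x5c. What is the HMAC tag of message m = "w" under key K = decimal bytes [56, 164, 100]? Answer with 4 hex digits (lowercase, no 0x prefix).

Key decimal bytes [56, 164, 100] = 38 a4 64 is 3 bytes ≤ B = 5; zero-pad to 5 bytes: K' = 38 a4 64 00 00.
K' ⊕ ipad = 0e 92 52 36 36.  K' ⊕ opad = 64 f8 38 5c 5c.
Inner input = (K'⊕ipad) ∥ m = 0e 92 52 36 36 ∥ 77.
Inner hash: sum = 14+146+82+54+54+119 = 469 → 01 d5.
Outer input = (K'⊕opad) ∥ inner = 64 f8 38 5c 5c ∥ 01 d5.
Outer hash (tag): sum = 100+248+56+92+92+1+213 = 802 → 03 22.

0322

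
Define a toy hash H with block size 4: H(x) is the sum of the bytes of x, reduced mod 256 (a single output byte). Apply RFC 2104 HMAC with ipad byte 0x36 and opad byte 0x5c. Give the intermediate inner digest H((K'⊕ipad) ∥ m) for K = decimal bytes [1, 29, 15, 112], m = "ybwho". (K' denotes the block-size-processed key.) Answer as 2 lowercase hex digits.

Key decimal bytes [1, 29, 15, 112] = 01 1d 0f 70 is exactly B = 4 bytes: K' = 01 1d 0f 70.
K' ⊕ ipad = 37 2b 39 46.
Inner input = 37 2b 39 46 ∥ 79 62 77 68 6f.
Inner hash: sum = 55+43+57+70+121+98+119+104+111 = 778; mod 256 = 10 → 0a.

0a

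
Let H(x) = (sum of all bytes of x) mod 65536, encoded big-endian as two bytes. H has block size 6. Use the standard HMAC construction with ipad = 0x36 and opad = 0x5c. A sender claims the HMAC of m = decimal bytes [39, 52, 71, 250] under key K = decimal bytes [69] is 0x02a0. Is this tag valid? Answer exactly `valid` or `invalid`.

invalid

Key decimal bytes [69] = 45 is 1 byte ≤ B = 6; zero-pad to 6 bytes: K' = 45 00 00 00 00 00.
K' ⊕ ipad = 73 36 36 36 36 36; K' ⊕ opad = 19 5c 5c 5c 5c 5c.
Inner hash: sum = 115+54+54+54+54+54+39+52+71+250 = 797 → 03 1d.
Outer hash (recomputed tag): sum = 25+92+92+92+92+92+3+29 = 517 → 02 05.
Recomputed tag = 0205; claimed = 02a0 → mismatch.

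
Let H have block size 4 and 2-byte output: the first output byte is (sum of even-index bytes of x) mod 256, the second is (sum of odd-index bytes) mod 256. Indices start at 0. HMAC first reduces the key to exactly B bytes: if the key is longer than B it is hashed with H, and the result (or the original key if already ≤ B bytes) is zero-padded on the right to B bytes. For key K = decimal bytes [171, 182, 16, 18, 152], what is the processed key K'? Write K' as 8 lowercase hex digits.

|K| = 5 > B = 4, so first hash the key.
H(K): even-index sum = 339 mod 256 = 83; odd-index sum = 200 mod 256 = 200 → 53 c8.
Zero-pad H(K) = 53 c8 to 4 bytes: K' = 53 c8 00 00.

53c80000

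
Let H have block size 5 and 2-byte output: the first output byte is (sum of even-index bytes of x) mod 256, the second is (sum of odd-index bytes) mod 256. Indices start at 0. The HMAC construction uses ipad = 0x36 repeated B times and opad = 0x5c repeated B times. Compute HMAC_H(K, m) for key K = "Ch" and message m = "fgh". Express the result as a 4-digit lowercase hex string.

39d8

Key "Ch" = 43 68 is 2 bytes ≤ B = 5; zero-pad to 5 bytes: K' = 43 68 00 00 00.
K' ⊕ ipad = 75 5e 36 36 36.  K' ⊕ opad = 1f 34 5c 5c 5c.
Inner input = (K'⊕ipad) ∥ m = 75 5e 36 36 36 ∥ 66 67 68.
Inner hash: even-index sum = 328 mod 256 = 72; odd-index sum = 354 mod 256 = 98 → 48 62.
Outer input = (K'⊕opad) ∥ inner = 1f 34 5c 5c 5c ∥ 48 62.
Outer hash (tag): even-index sum = 313 mod 256 = 57; odd-index sum = 216 mod 256 = 216 → 39 d8.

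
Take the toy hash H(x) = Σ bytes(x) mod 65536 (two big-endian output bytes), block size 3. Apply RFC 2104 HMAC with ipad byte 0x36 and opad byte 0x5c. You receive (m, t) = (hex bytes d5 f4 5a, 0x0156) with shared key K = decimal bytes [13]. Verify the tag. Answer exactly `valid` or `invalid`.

Key decimal bytes [13] = 0d is 1 byte ≤ B = 3; zero-pad to 3 bytes: K' = 0d 00 00.
K' ⊕ ipad = 3b 36 36; K' ⊕ opad = 51 5c 5c.
Inner hash: sum = 59+54+54+213+244+90 = 714 → 02 ca.
Outer hash (recomputed tag): sum = 81+92+92+2+202 = 469 → 01 d5.
Recomputed tag = 01d5; claimed = 0156 → mismatch.

invalid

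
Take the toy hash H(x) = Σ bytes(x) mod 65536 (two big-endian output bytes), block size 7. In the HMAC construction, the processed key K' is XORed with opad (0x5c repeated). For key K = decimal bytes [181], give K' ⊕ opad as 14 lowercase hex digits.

Key decimal bytes [181] = b5 is 1 byte ≤ B = 7; zero-pad to 7 bytes: K' = b5 00 00 00 00 00 00.
XOR each byte with 0x5c: b5⊕5c=e9, 00⊕5c=5c, 00⊕5c=5c, 00⊕5c=5c, 00⊕5c=5c, 00⊕5c=5c, 00⊕5c=5c.

e95c5c5c5c5c5c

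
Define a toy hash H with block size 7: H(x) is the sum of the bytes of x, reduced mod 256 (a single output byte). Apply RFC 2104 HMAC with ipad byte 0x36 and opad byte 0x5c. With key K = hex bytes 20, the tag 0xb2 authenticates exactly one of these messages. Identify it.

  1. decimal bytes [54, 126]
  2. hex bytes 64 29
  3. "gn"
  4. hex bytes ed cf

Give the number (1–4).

1

Key hex bytes 20 is 1 byte ≤ B = 7; zero-pad to 7 bytes: K' = 20 00 00 00 00 00 00.
K' ⊕ ipad = 16 36 36 36 36 36 36; K' ⊕ opad = 7c 5c 5c 5c 5c 5c 5c.
m1: inner = H(16 36 36 36 36 36 36 36 7e) = 0e; tag = H(7c 5c 5c 5c 5c 5c 5c 0e) = b2 ← matches
m2: inner = H(16 36 36 36 36 36 36 64 29) = e7; tag = H(7c 5c 5c 5c 5c 5c 5c e7) = 8b
m3: inner = H(16 36 36 36 36 36 36 67 6e) = 2f; tag = H(7c 5c 5c 5c 5c 5c 5c 2f) = d3
m4: inner = H(16 36 36 36 36 36 36 ed cf) = 16; tag = H(7c 5c 5c 5c 5c 5c 5c 16) = ba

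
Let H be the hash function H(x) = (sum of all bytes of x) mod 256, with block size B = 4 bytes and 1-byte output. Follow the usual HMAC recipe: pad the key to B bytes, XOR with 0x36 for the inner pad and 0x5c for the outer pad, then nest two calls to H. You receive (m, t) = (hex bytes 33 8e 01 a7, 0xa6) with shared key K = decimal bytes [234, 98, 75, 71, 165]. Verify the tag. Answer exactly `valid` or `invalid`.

Key decimal bytes [234, 98, 75, 71, 165] = ea 62 4b 47 a5 is 5 bytes > B = 4, so hash it first: H(key) = 83, then zero-pad to 4 bytes: K' = 83 00 00 00.
K' ⊕ ipad = b5 36 36 36; K' ⊕ opad = df 5c 5c 5c.
Inner hash: sum = 181+54+54+54+51+142+1+167 = 704; mod 256 = 192 → c0.
Outer hash (recomputed tag): sum = 223+92+92+92+192 = 691; mod 256 = 179 → b3.
Recomputed tag = b3; claimed = a6 → mismatch.

invalid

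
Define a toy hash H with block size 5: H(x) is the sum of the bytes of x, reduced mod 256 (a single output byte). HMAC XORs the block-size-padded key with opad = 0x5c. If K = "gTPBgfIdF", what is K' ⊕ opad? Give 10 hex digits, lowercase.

Key "gTPBgfIdF" = 67 54 50 42 67 66 49 64 46 is 9 bytes > B = 5, so hash it first: H(key) = 0d, then zero-pad to 5 bytes: K' = 0d 00 00 00 00.
XOR each byte with 0x5c: 0d⊕5c=51, 00⊕5c=5c, 00⊕5c=5c, 00⊕5c=5c, 00⊕5c=5c.

515c5c5c5c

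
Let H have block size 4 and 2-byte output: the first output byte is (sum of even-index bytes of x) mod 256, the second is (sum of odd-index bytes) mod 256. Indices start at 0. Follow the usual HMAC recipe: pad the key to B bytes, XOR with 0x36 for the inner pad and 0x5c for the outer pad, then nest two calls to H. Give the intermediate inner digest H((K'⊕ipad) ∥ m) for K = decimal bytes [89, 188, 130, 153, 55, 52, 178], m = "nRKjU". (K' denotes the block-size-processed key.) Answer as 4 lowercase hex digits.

Key decimal bytes [89, 188, 130, 153, 55, 52, 178] = 59 bc 82 99 37 34 b2 is 7 bytes > B = 4, so hash it first: H(key) = c4 89, then zero-pad to 4 bytes: K' = c4 89 00 00.
K' ⊕ ipad = f2 bf 36 36.
Inner input = f2 bf 36 36 ∥ 6e 52 4b 6a 55.
Inner hash: even-index sum = 566 mod 256 = 54; odd-index sum = 433 mod 256 = 177 → 36 b1.

36b1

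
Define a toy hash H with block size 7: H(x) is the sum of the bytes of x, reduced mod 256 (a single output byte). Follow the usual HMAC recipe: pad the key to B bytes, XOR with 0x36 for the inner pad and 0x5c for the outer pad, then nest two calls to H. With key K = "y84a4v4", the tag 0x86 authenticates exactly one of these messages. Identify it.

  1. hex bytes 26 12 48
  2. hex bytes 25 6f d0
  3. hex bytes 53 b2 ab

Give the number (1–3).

2

Key "y84a4v4" = 79 38 34 61 34 76 34 is exactly B = 7 bytes: K' = 79 38 34 61 34 76 34.
K' ⊕ ipad = 4f 0e 02 57 02 40 02; K' ⊕ opad = 25 64 68 3d 68 2a 68.
m1: inner = H(4f 0e 02 57 02 40 02 26 12 48) = 7a; tag = H(25 64 68 3d 68 2a 68 7a) = a2
m2: inner = H(4f 0e 02 57 02 40 02 25 6f d0) = 5e; tag = H(25 64 68 3d 68 2a 68 5e) = 86 ← matches
m3: inner = H(4f 0e 02 57 02 40 02 53 b2 ab) = aa; tag = H(25 64 68 3d 68 2a 68 aa) = d2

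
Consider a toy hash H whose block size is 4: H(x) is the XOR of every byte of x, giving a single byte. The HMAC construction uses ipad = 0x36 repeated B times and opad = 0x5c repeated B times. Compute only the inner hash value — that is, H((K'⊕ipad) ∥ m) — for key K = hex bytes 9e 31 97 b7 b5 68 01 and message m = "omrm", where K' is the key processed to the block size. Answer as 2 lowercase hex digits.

Key hex bytes 9e 31 97 b7 b5 68 01 is 7 bytes > B = 4, so hash it first: H(key) = 53, then zero-pad to 4 bytes: K' = 53 00 00 00.
K' ⊕ ipad = 65 36 36 36.
Inner input = 65 36 36 36 ∥ 6f 6d 72 6d.
Inner hash: XOR 65⊕36⊕36⊕36⊕6f⊕6d⊕72⊕6d = 4e.

4e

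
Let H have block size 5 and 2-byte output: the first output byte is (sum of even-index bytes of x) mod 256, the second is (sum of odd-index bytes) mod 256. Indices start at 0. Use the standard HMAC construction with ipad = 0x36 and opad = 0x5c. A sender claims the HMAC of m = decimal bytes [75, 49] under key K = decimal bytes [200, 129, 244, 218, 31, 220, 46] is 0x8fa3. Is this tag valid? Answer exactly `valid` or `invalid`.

valid

Key decimal bytes [200, 129, 244, 218, 31, 220, 46] = c8 81 f4 da 1f dc 2e is 7 bytes > B = 5, so hash it first: H(key) = 09 37, then zero-pad to 5 bytes: K' = 09 37 00 00 00.
K' ⊕ ipad = 3f 01 36 36 36; K' ⊕ opad = 55 6b 5c 5c 5c.
Inner hash: even-index sum = 220 mod 256 = 220; odd-index sum = 130 mod 256 = 130 → dc 82.
Outer hash (recomputed tag): even-index sum = 399 mod 256 = 143; odd-index sum = 419 mod 256 = 163 → 8f a3.
Recomputed tag = 8fa3; claimed = 8fa3 → match.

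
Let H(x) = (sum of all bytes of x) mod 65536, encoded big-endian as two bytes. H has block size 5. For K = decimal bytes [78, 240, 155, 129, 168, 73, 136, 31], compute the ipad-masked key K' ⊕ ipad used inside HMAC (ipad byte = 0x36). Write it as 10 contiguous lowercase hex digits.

35c4363636

Key decimal bytes [78, 240, 155, 129, 168, 73, 136, 31] = 4e f0 9b 81 a8 49 88 1f is 8 bytes > B = 5, so hash it first: H(key) = 03 f2, then zero-pad to 5 bytes: K' = 03 f2 00 00 00.
XOR each byte with 0x36: 03⊕36=35, f2⊕36=c4, 00⊕36=36, 00⊕36=36, 00⊕36=36.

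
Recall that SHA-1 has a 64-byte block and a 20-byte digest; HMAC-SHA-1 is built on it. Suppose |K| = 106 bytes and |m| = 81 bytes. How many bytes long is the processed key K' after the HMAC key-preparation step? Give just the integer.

Key is 106 > 64 bytes, so it is hashed to 20 bytes then zero-padded to 64: |K'| = 64.

64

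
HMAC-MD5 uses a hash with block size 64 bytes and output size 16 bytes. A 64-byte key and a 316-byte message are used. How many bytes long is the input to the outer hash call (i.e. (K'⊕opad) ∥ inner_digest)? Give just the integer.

Key is 64 ≤ 64 bytes, zero-padded: |K'| = 64.
Outer input = (K'⊕opad) ∥ H(inner) → 64 + 16 = 80 bytes.

80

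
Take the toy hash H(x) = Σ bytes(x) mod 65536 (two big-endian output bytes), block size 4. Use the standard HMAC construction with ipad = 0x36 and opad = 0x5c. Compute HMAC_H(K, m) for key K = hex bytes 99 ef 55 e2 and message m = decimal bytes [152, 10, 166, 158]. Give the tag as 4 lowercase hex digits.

02e8

Key hex bytes 99 ef 55 e2 is exactly B = 4 bytes: K' = 99 ef 55 e2.
K' ⊕ ipad = af d9 63 d4.  K' ⊕ opad = c5 b3 09 be.
Inner input = (K'⊕ipad) ∥ m = af d9 63 d4 ∥ 98 0a a6 9e.
Inner hash: sum = 175+217+99+212+152+10+166+158 = 1189 → 04 a5.
Outer input = (K'⊕opad) ∥ inner = c5 b3 09 be ∥ 04 a5.
Outer hash (tag): sum = 197+179+9+190+4+165 = 744 → 02 e8.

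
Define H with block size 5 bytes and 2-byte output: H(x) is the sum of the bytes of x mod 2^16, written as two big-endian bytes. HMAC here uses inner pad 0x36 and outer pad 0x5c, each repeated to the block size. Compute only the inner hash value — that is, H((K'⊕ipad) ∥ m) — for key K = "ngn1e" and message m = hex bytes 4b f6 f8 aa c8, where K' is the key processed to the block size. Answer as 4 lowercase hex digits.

Key "ngn1e" = 6e 67 6e 31 65 is exactly B = 5 bytes: K' = 6e 67 6e 31 65.
K' ⊕ ipad = 58 51 58 07 53.
Inner input = 58 51 58 07 53 ∥ 4b f6 f8 aa c8.
Inner hash: sum = 88+81+88+7+83+75+246+248+170+200 = 1286 → 05 06.

0506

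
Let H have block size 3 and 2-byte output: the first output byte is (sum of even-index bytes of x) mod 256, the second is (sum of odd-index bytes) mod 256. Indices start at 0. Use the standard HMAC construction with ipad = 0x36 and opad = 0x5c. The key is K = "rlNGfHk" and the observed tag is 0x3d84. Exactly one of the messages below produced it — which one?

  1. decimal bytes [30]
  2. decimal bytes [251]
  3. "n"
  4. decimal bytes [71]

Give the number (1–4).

4

Key "rlNGfHk" = 72 6c 4e 47 66 48 6b is 7 bytes > B = 3, so hash it first: H(key) = 91 fb, then zero-pad to 3 bytes: K' = 91 fb 00.
K' ⊕ ipad = a7 cd 36; K' ⊕ opad = cd a7 5c.
m1: inner = H(a7 cd 36 1e) = dd eb; tag = H(cd a7 5c dd eb) = 1484
m2: inner = H(a7 cd 36 fb) = dd c8; tag = H(cd a7 5c dd c8) = f184
m3: inner = H(a7 cd 36 6e) = dd 3b; tag = H(cd a7 5c dd 3b) = 6484
m4: inner = H(a7 cd 36 47) = dd 14; tag = H(cd a7 5c dd 14) = 3d84 ← matches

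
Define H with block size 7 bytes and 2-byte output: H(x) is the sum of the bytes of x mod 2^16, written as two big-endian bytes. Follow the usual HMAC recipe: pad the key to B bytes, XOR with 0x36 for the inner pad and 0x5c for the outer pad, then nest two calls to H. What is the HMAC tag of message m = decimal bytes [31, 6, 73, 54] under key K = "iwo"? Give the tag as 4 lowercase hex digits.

027a

Key "iwo" = 69 77 6f is 3 bytes ≤ B = 7; zero-pad to 7 bytes: K' = 69 77 6f 00 00 00 00.
K' ⊕ ipad = 5f 41 59 36 36 36 36.  K' ⊕ opad = 35 2b 33 5c 5c 5c 5c.
Inner input = (K'⊕ipad) ∥ m = 5f 41 59 36 36 36 36 ∥ 1f 06 49 36.
Inner hash: sum = 95+65+89+54+54+54+54+31+6+73+54 = 629 → 02 75.
Outer input = (K'⊕opad) ∥ inner = 35 2b 33 5c 5c 5c 5c ∥ 02 75.
Outer hash (tag): sum = 53+43+51+92+92+92+92+2+117 = 634 → 02 7a.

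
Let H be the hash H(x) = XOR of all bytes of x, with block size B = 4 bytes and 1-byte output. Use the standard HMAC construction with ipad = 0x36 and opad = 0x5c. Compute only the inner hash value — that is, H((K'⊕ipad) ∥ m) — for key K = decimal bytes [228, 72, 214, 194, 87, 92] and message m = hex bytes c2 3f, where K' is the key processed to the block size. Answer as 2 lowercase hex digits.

4e

Key decimal bytes [228, 72, 214, 194, 87, 92] = e4 48 d6 c2 57 5c is 6 bytes > B = 4, so hash it first: H(key) = b3, then zero-pad to 4 bytes: K' = b3 00 00 00.
K' ⊕ ipad = 85 36 36 36.
Inner input = 85 36 36 36 ∥ c2 3f.
Inner hash: XOR 85⊕36⊕36⊕36⊕c2⊕3f = 4e.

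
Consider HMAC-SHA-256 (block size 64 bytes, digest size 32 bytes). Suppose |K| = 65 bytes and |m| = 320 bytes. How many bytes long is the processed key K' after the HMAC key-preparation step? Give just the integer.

Key is 65 > 64 bytes, so it is hashed to 32 bytes then zero-padded to 64: |K'| = 64.

64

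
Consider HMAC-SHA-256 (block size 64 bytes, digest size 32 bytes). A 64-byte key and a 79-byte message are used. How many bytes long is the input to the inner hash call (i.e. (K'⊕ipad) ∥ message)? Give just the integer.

Key is 64 ≤ 64 bytes, zero-padded: |K'| = 64.
Inner input = (K'⊕ipad) ∥ m → 64 + 79 = 143 bytes.

143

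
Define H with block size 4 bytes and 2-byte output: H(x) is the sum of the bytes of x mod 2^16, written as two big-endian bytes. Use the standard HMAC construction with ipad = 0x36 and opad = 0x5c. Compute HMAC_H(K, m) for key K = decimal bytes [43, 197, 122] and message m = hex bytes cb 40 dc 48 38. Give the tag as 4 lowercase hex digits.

028e

Key decimal bytes [43, 197, 122] = 2b c5 7a is 3 bytes ≤ B = 4; zero-pad to 4 bytes: K' = 2b c5 7a 00.
K' ⊕ ipad = 1d f3 4c 36.  K' ⊕ opad = 77 99 26 5c.
Inner input = (K'⊕ipad) ∥ m = 1d f3 4c 36 ∥ cb 40 dc 48 38.
Inner hash: sum = 29+243+76+54+203+64+220+72+56 = 1017 → 03 f9.
Outer input = (K'⊕opad) ∥ inner = 77 99 26 5c ∥ 03 f9.
Outer hash (tag): sum = 119+153+38+92+3+249 = 654 → 02 8e.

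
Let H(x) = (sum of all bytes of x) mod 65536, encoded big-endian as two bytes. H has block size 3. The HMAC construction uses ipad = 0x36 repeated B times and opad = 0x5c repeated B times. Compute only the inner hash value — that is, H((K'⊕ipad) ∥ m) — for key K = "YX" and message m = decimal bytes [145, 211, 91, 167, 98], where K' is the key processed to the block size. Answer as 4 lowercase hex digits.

Key "YX" = 59 58 is 2 bytes ≤ B = 3; zero-pad to 3 bytes: K' = 59 58 00.
K' ⊕ ipad = 6f 6e 36.
Inner input = 6f 6e 36 ∥ 91 d3 5b a7 62.
Inner hash: sum = 111+110+54+145+211+91+167+98 = 987 → 03 db.

03db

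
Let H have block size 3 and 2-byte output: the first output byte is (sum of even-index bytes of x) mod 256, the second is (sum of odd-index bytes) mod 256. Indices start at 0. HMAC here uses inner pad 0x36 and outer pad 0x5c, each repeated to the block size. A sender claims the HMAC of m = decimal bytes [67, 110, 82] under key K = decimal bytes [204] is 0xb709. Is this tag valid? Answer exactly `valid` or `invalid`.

Key decimal bytes [204] = cc is 1 byte ≤ B = 3; zero-pad to 3 bytes: K' = cc 00 00.
K' ⊕ ipad = fa 36 36; K' ⊕ opad = 90 5c 5c.
Inner hash: even-index sum = 414 mod 256 = 158; odd-index sum = 203 mod 256 = 203 → 9e cb.
Outer hash (recomputed tag): even-index sum = 439 mod 256 = 183; odd-index sum = 250 mod 256 = 250 → b7 fa.
Recomputed tag = b7fa; claimed = b709 → mismatch.

invalid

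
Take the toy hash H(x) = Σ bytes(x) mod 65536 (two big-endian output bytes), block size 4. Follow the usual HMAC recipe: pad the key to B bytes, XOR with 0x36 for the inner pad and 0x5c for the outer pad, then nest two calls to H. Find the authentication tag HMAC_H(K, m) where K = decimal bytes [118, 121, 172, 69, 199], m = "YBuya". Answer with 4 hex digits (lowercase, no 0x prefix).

022f

Key decimal bytes [118, 121, 172, 69, 199] = 76 79 ac 45 c7 is 5 bytes > B = 4, so hash it first: H(key) = 02 a7, then zero-pad to 4 bytes: K' = 02 a7 00 00.
K' ⊕ ipad = 34 91 36 36.  K' ⊕ opad = 5e fb 5c 5c.
Inner input = (K'⊕ipad) ∥ m = 34 91 36 36 ∥ 59 42 75 79 61.
Inner hash: sum = 52+145+54+54+89+66+117+121+97 = 795 → 03 1b.
Outer input = (K'⊕opad) ∥ inner = 5e fb 5c 5c ∥ 03 1b.
Outer hash (tag): sum = 94+251+92+92+3+27 = 559 → 02 2f.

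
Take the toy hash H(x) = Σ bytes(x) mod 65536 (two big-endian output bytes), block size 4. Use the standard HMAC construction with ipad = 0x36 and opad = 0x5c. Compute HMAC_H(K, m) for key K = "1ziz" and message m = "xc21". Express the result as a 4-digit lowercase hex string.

Key "1ziz" = 31 7a 69 7a is exactly B = 4 bytes: K' = 31 7a 69 7a.
K' ⊕ ipad = 07 4c 5f 4c.  K' ⊕ opad = 6d 26 35 26.
Inner input = (K'⊕ipad) ∥ m = 07 4c 5f 4c ∥ 78 63 32 31.
Inner hash: sum = 7+76+95+76+120+99+50+49 = 572 → 02 3c.
Outer input = (K'⊕opad) ∥ inner = 6d 26 35 26 ∥ 02 3c.
Outer hash (tag): sum = 109+38+53+38+2+60 = 300 → 01 2c.

012c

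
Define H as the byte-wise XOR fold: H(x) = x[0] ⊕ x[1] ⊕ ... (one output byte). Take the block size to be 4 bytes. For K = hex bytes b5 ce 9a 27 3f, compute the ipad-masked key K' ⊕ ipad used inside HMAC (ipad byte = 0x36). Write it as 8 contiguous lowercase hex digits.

Key hex bytes b5 ce 9a 27 3f is 5 bytes > B = 4, so hash it first: H(key) = f9, then zero-pad to 4 bytes: K' = f9 00 00 00.
XOR each byte with 0x36: f9⊕36=cf, 00⊕36=36, 00⊕36=36, 00⊕36=36.

cf363636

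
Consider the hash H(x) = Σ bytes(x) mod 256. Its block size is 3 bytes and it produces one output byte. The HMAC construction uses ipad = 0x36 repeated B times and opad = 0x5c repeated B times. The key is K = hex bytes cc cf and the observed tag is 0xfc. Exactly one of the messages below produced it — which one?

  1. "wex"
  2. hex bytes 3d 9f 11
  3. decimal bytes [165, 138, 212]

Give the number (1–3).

1

Key hex bytes cc cf is 2 bytes ≤ B = 3; zero-pad to 3 bytes: K' = cc cf 00.
K' ⊕ ipad = fa f9 36; K' ⊕ opad = 90 93 5c.
m1: inner = H(fa f9 36 77 65 78) = 7d; tag = H(90 93 5c 7d) = fc ← matches
m2: inner = H(fa f9 36 3d 9f 11) = 16; tag = H(90 93 5c 16) = 95
m3: inner = H(fa f9 36 a5 8a d4) = 2c; tag = H(90 93 5c 2c) = ab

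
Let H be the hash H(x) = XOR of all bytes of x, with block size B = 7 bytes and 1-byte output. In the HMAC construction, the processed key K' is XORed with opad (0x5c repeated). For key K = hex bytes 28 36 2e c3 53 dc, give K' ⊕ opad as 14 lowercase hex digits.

Key hex bytes 28 36 2e c3 53 dc is 6 bytes ≤ B = 7; zero-pad to 7 bytes: K' = 28 36 2e c3 53 dc 00.
XOR each byte with 0x5c: 28⊕5c=74, 36⊕5c=6a, 2e⊕5c=72, c3⊕5c=9f, 53⊕5c=0f, dc⊕5c=80, 00⊕5c=5c.

746a729f0f805c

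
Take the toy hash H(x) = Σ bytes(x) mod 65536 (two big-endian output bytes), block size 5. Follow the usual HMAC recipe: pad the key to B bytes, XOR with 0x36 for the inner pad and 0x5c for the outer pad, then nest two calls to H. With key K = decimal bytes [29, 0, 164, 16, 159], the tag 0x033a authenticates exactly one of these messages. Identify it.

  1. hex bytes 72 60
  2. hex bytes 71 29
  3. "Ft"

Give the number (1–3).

Key decimal bytes [29, 0, 164, 16, 159] = 1d 00 a4 10 9f is exactly B = 5 bytes: K' = 1d 00 a4 10 9f.
K' ⊕ ipad = 2b 36 92 26 a9; K' ⊕ opad = 41 5c f8 4c c3.
m1: inner = H(2b 36 92 26 a9 72 60) = 02 94; tag = H(41 5c f8 4c c3 02 94) = 033a ← matches
m2: inner = H(2b 36 92 26 a9 71 29) = 02 5c; tag = H(41 5c f8 4c c3 02 5c) = 0302
m3: inner = H(2b 36 92 26 a9 46 74) = 02 7c; tag = H(41 5c f8 4c c3 02 7c) = 0322

1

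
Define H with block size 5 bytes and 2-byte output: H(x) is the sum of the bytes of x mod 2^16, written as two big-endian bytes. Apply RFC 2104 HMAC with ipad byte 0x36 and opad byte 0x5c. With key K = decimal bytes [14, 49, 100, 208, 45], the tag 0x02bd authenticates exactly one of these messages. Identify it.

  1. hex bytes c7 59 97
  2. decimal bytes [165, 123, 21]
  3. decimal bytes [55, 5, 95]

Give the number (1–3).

2

Key decimal bytes [14, 49, 100, 208, 45] = 0e 31 64 d0 2d is exactly B = 5 bytes: K' = 0e 31 64 d0 2d.
K' ⊕ ipad = 38 07 52 e6 1b; K' ⊕ opad = 52 6d 38 8c 71.
m1: inner = H(38 07 52 e6 1b c7 59 97) = 03 49; tag = H(52 6d 38 8c 71 03 49) = 0240
m2: inner = H(38 07 52 e6 1b a5 7b 15) = 02 c7; tag = H(52 6d 38 8c 71 02 c7) = 02bd ← matches
m3: inner = H(38 07 52 e6 1b 37 05 5f) = 02 2d; tag = H(52 6d 38 8c 71 02 2d) = 0223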